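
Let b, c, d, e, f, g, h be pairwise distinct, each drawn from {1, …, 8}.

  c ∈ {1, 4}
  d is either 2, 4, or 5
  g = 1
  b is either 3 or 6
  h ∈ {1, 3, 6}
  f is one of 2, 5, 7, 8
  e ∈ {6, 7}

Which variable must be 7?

e

g's domain is down to {1}, so g = 1. Remove 1 from c, h.
c has just one choice, so c = 4. Remove 4 from d.
b and h share exactly the 2 values {3, 6}; by pigeonhole those values go to them, so strike 3, 6 from e.
So 7 goes to e.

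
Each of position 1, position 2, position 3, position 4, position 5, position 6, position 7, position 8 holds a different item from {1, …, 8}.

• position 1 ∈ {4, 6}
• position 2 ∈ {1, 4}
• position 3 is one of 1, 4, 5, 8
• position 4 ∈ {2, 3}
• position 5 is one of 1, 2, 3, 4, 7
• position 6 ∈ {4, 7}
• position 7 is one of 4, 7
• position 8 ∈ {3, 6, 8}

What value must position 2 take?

The 8 variables together cover exactly {1, 2, 3, 4, 5, 6, 7, 8} — 8 values for 8 variables — and 5 appears only in position 3's list, so position 3 = 5.
The 7 still-open variables draw from only 7 values {1, 2, 3, 4, 6, 7, 8}, so each is used; only position 8 can be 8, hence position 8 = 8.
Among the 6 still-open variables, 6 fits only position 1 (and all 6 values in {1, 2, 3, 4, 6, 7} must be used), so position 1 = 6.
position 6 and position 7 share exactly the 2 values {4, 7}; by pigeonhole those values go to them, so strike 4, 7 from position 2, position 5.
So position 2 = 1.

1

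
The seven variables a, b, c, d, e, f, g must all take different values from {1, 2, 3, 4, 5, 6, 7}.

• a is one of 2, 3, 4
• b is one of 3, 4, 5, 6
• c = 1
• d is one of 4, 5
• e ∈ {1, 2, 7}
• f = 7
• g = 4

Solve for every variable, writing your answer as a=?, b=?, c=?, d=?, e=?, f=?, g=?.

a=3, b=6, c=1, d=5, e=2, f=7, g=4

c has just one choice, so c = 1. So e can't be 1.
f's domain is down to {7}, so f = 7. So e can't be 7.
g's domain is down to {4}, so g = 4. So a, b, d can't be 4.
d's domain is down to {5}, so d = 5. Strike 5 from b.
e must be 2 (only option left). Strike 2 from a.
a must be 3 (only option left). Remove 3 from b.
b has just one choice, so b = 6.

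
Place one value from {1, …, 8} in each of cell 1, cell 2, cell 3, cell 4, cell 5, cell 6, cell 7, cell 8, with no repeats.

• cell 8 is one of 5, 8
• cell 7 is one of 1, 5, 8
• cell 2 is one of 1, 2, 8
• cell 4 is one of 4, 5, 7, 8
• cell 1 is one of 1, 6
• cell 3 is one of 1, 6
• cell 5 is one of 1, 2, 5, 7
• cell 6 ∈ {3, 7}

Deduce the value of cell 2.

The 8 variables together cover exactly {1, 2, 3, 4, 5, 6, 7, 8} — 8 values for 8 variables — and 3 appears only in cell 6's list, so cell 6 = 3.
The 7 still-open variables draw from only 7 values {1, 2, 4, 5, 6, 7, 8}, so each is used; only cell 4 can be 4, hence cell 4 = 4.
Among the 6 still-open variables, 7 fits only cell 5 (and all 6 values in {1, 2, 5, 6, 7, 8} must be used), so cell 5 = 7.
The 5 still-open variables draw from only 5 values {1, 2, 5, 6, 8}, so each is used; only cell 2 can be 2, hence cell 2 = 2.

2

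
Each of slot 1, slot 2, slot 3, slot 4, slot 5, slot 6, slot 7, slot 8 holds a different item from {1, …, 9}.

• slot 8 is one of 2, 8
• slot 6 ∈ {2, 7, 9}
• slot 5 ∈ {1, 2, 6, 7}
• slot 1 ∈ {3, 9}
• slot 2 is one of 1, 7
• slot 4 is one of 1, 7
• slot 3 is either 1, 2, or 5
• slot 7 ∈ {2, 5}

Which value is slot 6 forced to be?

The 8 variables draw from only 8 values {1, 2, 3, 5, 6, 7, 8, 9}, so each is used; only slot 1 can be 3, hence slot 1 = 3.
The 7 still-open variables together cover exactly {1, 2, 5, 6, 7, 8, 9} — 7 values for 7 variables — and 6 appears only in slot 5's list, so slot 5 = 6.
The 6 still-open variables draw from only 6 values {1, 2, 5, 7, 8, 9}, so each is used; only slot 8 can be 8, hence slot 8 = 8.
The 5 still-open variables draw from only 5 values {1, 2, 5, 7, 9}, so each is used; only slot 6 can be 9, hence slot 6 = 9.

9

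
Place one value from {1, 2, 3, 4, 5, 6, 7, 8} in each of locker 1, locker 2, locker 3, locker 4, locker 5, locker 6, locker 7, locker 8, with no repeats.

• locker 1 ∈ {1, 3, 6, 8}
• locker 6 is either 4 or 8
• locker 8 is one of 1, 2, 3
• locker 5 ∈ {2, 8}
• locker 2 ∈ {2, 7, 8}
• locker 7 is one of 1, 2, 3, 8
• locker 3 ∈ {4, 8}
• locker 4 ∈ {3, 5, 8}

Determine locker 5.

Among the 8 variables, 5 fits only locker 4 (and all 8 values in {1, 2, 3, 4, 5, 6, 7, 8} must be used), so locker 4 = 5.
Among the 7 still-open variables, 6 fits only locker 1 (and all 7 values in {1, 2, 3, 4, 6, 7, 8} must be used), so locker 1 = 6.
Among the 6 still-open variables, 7 fits only locker 2 (and all 6 values in {1, 2, 3, 4, 7, 8} must be used), so locker 2 = 7.
The 2 variables locker 3 and locker 6 are confined to {4, 8}, which locks those values in; drop them from locker 5, locker 7.
So locker 5 = 2.

2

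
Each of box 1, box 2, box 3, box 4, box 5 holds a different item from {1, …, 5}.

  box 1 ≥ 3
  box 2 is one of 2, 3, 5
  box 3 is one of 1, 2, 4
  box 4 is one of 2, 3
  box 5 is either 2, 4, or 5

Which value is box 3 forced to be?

The 5 variables together cover exactly {1, 2, 3, 4, 5} — 5 values for 5 variables — and 1 appears only in box 3's list, so box 3 = 1.

1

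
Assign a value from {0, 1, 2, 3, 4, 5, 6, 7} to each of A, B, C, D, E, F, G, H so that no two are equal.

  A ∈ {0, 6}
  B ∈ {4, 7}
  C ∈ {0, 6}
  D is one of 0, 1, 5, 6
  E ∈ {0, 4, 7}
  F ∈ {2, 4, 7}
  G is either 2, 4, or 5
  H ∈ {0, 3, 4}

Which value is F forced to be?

The 8 variables draw from only 8 values {0, 1, 2, 3, 4, 5, 6, 7}, so each is used; only D can be 1, hence D = 1.
Among the 7 still-open variables, 3 fits only H (and all 7 values in {0, 2, 3, 4, 5, 6, 7} must be used), so H = 3.
Among the 6 still-open variables, 5 fits only G (and all 6 values in {0, 2, 4, 5, 6, 7} must be used), so G = 5.
The 5 still-open variables draw from only 5 values {0, 2, 4, 6, 7}, so each is used; only F can be 2, hence F = 2.

2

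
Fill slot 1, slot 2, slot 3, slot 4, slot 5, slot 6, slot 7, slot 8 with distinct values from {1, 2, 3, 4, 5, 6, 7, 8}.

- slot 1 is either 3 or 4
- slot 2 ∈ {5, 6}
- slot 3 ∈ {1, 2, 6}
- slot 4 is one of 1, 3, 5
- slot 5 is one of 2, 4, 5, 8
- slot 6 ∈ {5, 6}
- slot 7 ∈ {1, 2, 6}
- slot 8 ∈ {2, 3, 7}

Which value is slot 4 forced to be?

3

The 8 variables draw from only 8 values {1, 2, 3, 4, 5, 6, 7, 8}, so each is used; only slot 8 can be 7, hence slot 8 = 7.
The 7 still-open variables together cover exactly {1, 2, 3, 4, 5, 6, 8} — 7 values for 7 variables — and 8 appears only in slot 5's list, so slot 5 = 8.
The 6 still-open variables together cover exactly {1, 2, 3, 4, 5, 6} — 6 values for 6 variables — and 4 appears only in slot 1's list, so slot 1 = 4.
Among the 5 still-open variables, 3 fits only slot 4 (and all 5 values in {1, 2, 3, 5, 6} must be used), so slot 4 = 3.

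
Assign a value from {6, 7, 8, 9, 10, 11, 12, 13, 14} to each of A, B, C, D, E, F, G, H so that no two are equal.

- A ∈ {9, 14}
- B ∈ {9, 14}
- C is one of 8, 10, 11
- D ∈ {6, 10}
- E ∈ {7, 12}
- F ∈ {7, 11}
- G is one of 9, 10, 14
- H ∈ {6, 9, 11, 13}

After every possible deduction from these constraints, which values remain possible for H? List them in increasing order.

11, 13

A and B share exactly the 2 values {9, 14}; by pigeonhole those values go to them, so strike 9, 14 from G, H.
G has just one choice, so G = 10. Remove 10 from C, D.
D's domain is down to {6}, so D = 6. Remove 6 from H.
No further eliminations apply; H can still be any of 11, 13.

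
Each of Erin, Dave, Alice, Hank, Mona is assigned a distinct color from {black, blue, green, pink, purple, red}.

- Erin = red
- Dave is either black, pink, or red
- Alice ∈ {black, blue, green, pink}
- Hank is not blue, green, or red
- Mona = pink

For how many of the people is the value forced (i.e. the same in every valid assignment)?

Erin's domain is down to {red}, so Erin = red. So Dave can't be red.
Mona's domain is down to {pink}, so Mona = pink. Eliminate pink elsewhere: Dave, Alice, Hank.
Dave's domain is down to {black}, so Dave = black. Strike black from Alice, Hank.
Hank has just one choice, so Hank = purple.
Determined: Erin=red, Dave=black, Hank=purple, Mona=pink. The other people each still have more than one consistent value. That makes 4.

4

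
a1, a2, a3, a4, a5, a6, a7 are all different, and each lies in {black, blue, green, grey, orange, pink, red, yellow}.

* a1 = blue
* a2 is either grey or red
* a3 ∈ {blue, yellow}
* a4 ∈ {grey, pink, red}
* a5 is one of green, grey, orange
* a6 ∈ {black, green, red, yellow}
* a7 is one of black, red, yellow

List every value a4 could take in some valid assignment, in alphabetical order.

a1 must be blue (only option left). Eliminate blue elsewhere: a3.
a3's domain is down to {yellow}, so a3 = yellow. So a6, a7 can't be yellow.
No further eliminations apply; a4 can still be any of grey, pink, red.

grey, pink, red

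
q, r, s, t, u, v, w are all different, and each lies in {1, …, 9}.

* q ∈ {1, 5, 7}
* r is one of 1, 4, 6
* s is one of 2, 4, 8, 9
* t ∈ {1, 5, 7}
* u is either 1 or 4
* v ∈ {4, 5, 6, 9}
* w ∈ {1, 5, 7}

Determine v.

q, t, w between them cover only {1, 5, 7} — a naked triple. Remove those values from r, u, v.
u's domain is down to {4}, so u = 4. So r, s, v can't be 4.
r's domain is down to {6}, so r = 6. Eliminate 6 elsewhere: v.
So v = 9.

9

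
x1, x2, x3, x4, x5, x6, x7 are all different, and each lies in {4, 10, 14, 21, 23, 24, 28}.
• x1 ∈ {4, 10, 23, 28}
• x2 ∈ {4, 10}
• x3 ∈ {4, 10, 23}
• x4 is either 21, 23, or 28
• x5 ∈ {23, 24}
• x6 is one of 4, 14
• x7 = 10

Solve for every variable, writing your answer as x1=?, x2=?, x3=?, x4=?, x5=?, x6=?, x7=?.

x1=28, x2=4, x3=23, x4=21, x5=24, x6=14, x7=10

x7 has just one choice, so x7 = 10. Strike 10 from x1, x2, x3.
x2 has just one choice, so x2 = 4. So x1, x3, x6 can't be 4.
That leaves x3 = 23. So x1, x4, x5 can't be 23.
x5 has just one choice, so x5 = 24.
x6 has just one choice, so x6 = 14.
x1 must be 28 (only option left). So x4 can't be 28.
x4 must be 21 (only option left).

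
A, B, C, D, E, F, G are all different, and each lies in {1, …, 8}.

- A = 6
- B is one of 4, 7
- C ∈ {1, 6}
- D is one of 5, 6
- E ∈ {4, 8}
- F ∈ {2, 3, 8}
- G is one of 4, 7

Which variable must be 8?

A has just one choice, so A = 6. Strike 6 from C, D.
C has just one choice, so C = 1.
D has just one choice, so D = 5.
B and G share exactly the 2 values {4, 7}; by pigeonhole those values go to them, so strike 4, 7 from E.
So 8 goes to E.

E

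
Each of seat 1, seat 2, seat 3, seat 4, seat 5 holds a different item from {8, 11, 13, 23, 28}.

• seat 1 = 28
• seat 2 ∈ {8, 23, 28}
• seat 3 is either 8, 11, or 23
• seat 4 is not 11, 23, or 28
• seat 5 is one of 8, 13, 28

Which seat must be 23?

seat 2

seat 1 must be 28 (only option left). So seat 2, seat 5 can't be 28.
The 4 still-open variables draw from only 4 values {8, 11, 13, 23}, so each is used; only seat 3 can be 11, hence seat 3 = 11.
The 3 still-open variables together cover exactly {8, 13, 23} — 3 values for 3 variables — and 23 appears only in seat 2's list, so seat 2 = 23.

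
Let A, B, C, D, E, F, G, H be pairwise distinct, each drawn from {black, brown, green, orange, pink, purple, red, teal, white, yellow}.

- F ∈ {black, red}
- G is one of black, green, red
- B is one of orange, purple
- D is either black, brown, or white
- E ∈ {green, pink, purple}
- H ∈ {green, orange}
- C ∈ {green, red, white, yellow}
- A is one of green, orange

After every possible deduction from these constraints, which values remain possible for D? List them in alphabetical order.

brown, white

The 2 variables A and H are confined to {green, orange}, which locks those values in; drop them from B, C, E, G.
B's domain is down to {purple}, so B = purple. Strike purple from E.
E must be pink (only option left).
The 2 variables F and G are confined to {black, red}, which locks those values in; drop them from C, D.
No further eliminations apply; D can still be any of brown, white.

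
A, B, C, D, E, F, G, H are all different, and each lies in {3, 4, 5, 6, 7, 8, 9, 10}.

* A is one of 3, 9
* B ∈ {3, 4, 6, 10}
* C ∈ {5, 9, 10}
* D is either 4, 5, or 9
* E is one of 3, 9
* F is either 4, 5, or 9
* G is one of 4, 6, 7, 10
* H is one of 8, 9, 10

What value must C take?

The 8 variables draw from only 8 values {3, 4, 5, 6, 7, 8, 9, 10}, so each is used; only G can be 7, hence G = 7.
The 7 still-open variables together cover exactly {3, 4, 5, 6, 8, 9, 10} — 7 values for 7 variables — and 6 appears only in B's list, so B = 6.
The 6 still-open variables together cover exactly {3, 4, 5, 8, 9, 10} — 6 values for 6 variables — and 8 appears only in H's list, so H = 8.
Among the 5 still-open variables, 10 fits only C (and all 5 values in {3, 4, 5, 9, 10} must be used), so C = 10.

10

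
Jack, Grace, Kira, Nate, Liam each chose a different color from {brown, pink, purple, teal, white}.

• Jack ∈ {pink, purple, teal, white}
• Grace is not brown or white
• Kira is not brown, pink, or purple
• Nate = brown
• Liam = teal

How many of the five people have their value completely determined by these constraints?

3

Nate has just one choice, so Nate = brown.
Liam has just one choice, so Liam = teal. Strike teal from Jack, Grace, Kira.
Kira must be white (only option left). Remove white from Jack.
Determined: Kira=white, Nate=brown, Liam=teal. The other people each still have more than one consistent value. That makes 3.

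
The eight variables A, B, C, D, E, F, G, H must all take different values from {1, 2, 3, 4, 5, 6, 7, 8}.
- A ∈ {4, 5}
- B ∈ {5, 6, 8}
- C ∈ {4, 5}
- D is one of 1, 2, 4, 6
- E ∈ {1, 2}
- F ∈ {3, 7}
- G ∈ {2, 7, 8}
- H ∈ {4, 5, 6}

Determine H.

6

Among the 8 variables, 3 fits only F (and all 8 values in {1, 2, 3, 4, 5, 6, 7, 8} must be used), so F = 3.
The 7 still-open variables draw from only 7 values {1, 2, 4, 5, 6, 7, 8}, so each is used; only G can be 7, hence G = 7.
The 6 still-open variables draw from only 6 values {1, 2, 4, 5, 6, 8}, so each is used; only B can be 8, hence B = 8.
A and C between them cover only {4, 5} — a naked pair. Remove those values from D, H.
So H = 6.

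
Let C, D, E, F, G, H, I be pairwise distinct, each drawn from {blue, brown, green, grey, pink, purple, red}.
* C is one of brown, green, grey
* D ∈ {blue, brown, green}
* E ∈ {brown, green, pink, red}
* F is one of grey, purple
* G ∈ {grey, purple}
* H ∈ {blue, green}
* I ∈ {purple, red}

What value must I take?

red

Among the 7 variables, pink fits only E (and all 7 values in {blue, brown, green, grey, pink, purple, red} must be used), so E = pink.
The 6 still-open variables together cover exactly {blue, brown, green, grey, purple, red} — 6 values for 6 variables — and red appears only in I's list, so I = red.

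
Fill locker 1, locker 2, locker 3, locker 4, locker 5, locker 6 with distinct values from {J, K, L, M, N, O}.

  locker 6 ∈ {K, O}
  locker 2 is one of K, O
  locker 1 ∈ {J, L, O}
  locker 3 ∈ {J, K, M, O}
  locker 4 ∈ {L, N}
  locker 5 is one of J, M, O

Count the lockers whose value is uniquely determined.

The 6 variables together cover exactly {J, K, L, M, N, O} — 6 values for 6 variables — and N appears only in locker 4's list, so locker 4 = N.
The 5 still-open variables draw from only 5 values {J, K, L, M, O}, so each is used; only locker 1 can be L, hence locker 1 = L.
locker 2 and locker 6 share exactly the 2 values {K, O}; by pigeonhole those values go to them, so strike K, O from locker 3, locker 5.
Determined: locker 1=L, locker 4=N. The other lockers each still have more than one consistent value. That makes 2.

2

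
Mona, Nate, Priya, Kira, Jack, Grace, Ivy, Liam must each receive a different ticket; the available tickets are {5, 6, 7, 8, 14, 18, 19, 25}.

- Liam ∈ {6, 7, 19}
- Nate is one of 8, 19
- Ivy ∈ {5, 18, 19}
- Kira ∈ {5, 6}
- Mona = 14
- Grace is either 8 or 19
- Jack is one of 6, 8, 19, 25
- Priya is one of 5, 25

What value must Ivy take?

18

Mona's domain is down to {14}, so Mona = 14.
Among the 7 still-open variables, 7 fits only Liam (and all 7 values in {5, 6, 7, 8, 18, 19, 25} must be used), so Liam = 7.
The 6 still-open variables draw from only 6 values {5, 6, 8, 18, 19, 25}, so each is used; only Ivy can be 18, hence Ivy = 18.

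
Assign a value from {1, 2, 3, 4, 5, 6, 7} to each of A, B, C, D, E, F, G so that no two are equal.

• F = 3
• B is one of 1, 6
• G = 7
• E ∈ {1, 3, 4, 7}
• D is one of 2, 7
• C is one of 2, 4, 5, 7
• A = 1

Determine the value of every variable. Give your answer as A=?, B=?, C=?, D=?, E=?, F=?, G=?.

A=1, B=6, C=5, D=2, E=4, F=3, G=7

A's domain is down to {1}, so A = 1. Strike 1 from B, E.
B's domain is down to {6}, so B = 6.
F has just one choice, so F = 3. Strike 3 from E.
G must be 7 (only option left). So C, D, E can't be 7.
D has just one choice, so D = 2. Strike 2 from C.
E's domain is down to {4}, so E = 4. Eliminate 4 elsewhere: C.
C's domain is down to {5}, so C = 5.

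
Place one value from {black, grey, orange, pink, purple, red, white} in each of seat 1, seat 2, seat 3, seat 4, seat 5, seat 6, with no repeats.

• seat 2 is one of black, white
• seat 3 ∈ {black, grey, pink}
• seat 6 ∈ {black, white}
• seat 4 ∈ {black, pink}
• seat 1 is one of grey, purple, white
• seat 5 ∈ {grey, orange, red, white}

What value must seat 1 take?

seat 2 and seat 6 between them cover only {black, white} — a naked pair. Remove those values from seat 1, seat 3, seat 4, seat 5.
seat 4's domain is down to {pink}, so seat 4 = pink. So seat 3 can't be pink.
seat 3's domain is down to {grey}, so seat 3 = grey. So seat 1, seat 5 can't be grey.
So seat 1 = purple.

purple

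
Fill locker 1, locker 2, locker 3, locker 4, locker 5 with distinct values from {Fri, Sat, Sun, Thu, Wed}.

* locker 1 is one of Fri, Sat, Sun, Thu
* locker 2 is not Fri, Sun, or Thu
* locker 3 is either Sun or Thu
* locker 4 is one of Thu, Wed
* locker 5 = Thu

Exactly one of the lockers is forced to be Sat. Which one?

locker 2

locker 5's domain is down to {Thu}, so locker 5 = Thu. Eliminate Thu elsewhere: locker 1, locker 3, locker 4.
locker 3's domain is down to {Sun}, so locker 3 = Sun. Strike Sun from locker 1.
locker 4's domain is down to {Wed}, so locker 4 = Wed. So locker 2 can't be Wed.
So Sat goes to locker 2.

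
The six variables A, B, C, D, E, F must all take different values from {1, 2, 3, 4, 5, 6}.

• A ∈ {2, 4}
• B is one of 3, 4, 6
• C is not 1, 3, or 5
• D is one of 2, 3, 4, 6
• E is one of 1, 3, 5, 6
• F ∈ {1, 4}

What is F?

1

The 6 variables together cover exactly {1, 2, 3, 4, 5, 6} — 6 values for 6 variables — and 5 appears only in E's list, so E = 5.
Among the 5 still-open variables, 1 fits only F (and all 5 values in {1, 2, 3, 4, 6} must be used), so F = 1.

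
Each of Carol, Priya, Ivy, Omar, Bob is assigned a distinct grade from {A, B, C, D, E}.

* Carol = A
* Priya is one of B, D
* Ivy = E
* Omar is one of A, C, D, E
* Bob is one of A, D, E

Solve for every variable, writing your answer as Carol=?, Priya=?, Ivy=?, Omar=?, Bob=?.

Carol=A, Priya=B, Ivy=E, Omar=C, Bob=D

Carol's domain is down to {A}, so Carol = A. Remove A from Omar, Bob.
Ivy's domain is down to {E}, so Ivy = E. Remove E from Omar, Bob.
Bob has just one choice, so Bob = D. Remove D from Priya, Omar.
Priya must be B (only option left).
That leaves Omar = C.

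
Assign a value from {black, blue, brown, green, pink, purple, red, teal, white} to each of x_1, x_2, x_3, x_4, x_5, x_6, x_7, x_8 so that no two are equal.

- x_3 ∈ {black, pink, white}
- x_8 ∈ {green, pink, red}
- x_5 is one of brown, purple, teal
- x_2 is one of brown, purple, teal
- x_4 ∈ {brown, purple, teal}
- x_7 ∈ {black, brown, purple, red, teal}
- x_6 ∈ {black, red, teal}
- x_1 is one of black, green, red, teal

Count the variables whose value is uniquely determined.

3

The 8 variables together cover exactly {black, brown, green, pink, purple, red, teal, white} — 8 values for 8 variables — and white appears only in x_3's list, so x_3 = white.
The 7 still-open variables together cover exactly {black, brown, green, pink, purple, red, teal} — 7 values for 7 variables — and pink appears only in x_8's list, so x_8 = pink.
Among the 6 still-open variables, green fits only x_1 (and all 6 values in {black, brown, green, purple, red, teal} must be used), so x_1 = green.
x_2, x_4, x_5 share exactly the 3 values {brown, purple, teal}; by pigeonhole those values go to them, so strike brown, purple, teal from x_6, x_7.
Determined: x_1=green, x_3=white, x_8=pink. The other variables each still have more than one consistent value. That makes 3.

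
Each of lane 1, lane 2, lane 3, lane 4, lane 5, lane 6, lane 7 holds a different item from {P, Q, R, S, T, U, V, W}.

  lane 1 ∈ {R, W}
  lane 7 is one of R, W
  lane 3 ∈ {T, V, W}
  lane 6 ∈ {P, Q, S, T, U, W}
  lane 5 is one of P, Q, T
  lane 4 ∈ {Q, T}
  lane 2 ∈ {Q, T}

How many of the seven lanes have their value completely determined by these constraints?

2

lane 1 and lane 7 share exactly the 2 values {R, W}; by pigeonhole those values go to them, so strike R, W from lane 3, lane 6.
The 2 variables lane 2 and lane 4 are confined to {Q, T}, which locks those values in; drop them from lane 3, lane 5, lane 6.
lane 3 must be V (only option left).
lane 5's domain is down to {P}, so lane 5 = P. Strike P from lane 6.
Determined: lane 3=V, lane 5=P. The other lanes each still have more than one consistent value. That makes 2.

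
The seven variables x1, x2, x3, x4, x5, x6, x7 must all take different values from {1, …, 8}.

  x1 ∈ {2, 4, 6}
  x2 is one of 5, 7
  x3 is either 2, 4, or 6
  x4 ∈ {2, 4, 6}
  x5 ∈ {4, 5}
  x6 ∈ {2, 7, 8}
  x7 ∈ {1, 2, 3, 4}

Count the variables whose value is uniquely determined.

x1, x3, x4 between them cover only {2, 4, 6} — a naked triple. Remove those values from x5, x6, x7.
x5's domain is down to {5}, so x5 = 5. Remove 5 from x2.
x2 must be 7 (only option left). Strike 7 from x6.
x6's domain is down to {8}, so x6 = 8.
Determined: x2=7, x5=5, x6=8. The other variables each still have more than one consistent value. That makes 3.

3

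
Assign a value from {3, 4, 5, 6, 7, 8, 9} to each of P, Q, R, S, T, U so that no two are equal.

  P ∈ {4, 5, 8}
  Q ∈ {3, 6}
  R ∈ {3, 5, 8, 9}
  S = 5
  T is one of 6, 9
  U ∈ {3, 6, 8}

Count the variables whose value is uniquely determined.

S must be 5 (only option left). Strike 5 from P, R.
The 5 still-open variables draw from only 5 values {3, 4, 6, 8, 9}, so each is used; only P can be 4, hence P = 4.
Determined: P=4, S=5. The other variables each still have more than one consistent value. That makes 2.

2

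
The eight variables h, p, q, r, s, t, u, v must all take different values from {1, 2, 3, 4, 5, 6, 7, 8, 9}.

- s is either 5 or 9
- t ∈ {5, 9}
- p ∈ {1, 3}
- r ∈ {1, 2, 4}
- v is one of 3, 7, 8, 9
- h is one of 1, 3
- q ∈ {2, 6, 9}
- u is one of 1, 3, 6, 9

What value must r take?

The 2 variables h and p are confined to {1, 3}, which locks those values in; drop them from r, u, v.
s and t between them cover only {5, 9} — a naked pair. Remove those values from q, u, v.
u has just one choice, so u = 6. Strike 6 from q.
q must be 2 (only option left). Strike 2 from r.
So r = 4.

4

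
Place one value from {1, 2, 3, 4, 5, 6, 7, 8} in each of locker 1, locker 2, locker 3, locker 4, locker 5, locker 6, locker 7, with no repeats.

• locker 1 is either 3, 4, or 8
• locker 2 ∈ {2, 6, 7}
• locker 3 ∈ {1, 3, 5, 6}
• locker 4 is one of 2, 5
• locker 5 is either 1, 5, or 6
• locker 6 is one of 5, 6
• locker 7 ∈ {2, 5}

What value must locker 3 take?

3

The 2 variables locker 4 and locker 7 are confined to {2, 5}, which locks those values in; drop them from locker 2, locker 3, locker 5, locker 6.
locker 6 has just one choice, so locker 6 = 6. Eliminate 6 elsewhere: locker 2, locker 3, locker 5.
locker 2 must be 7 (only option left).
locker 5 has just one choice, so locker 5 = 1. Eliminate 1 elsewhere: locker 3.
So locker 3 = 3.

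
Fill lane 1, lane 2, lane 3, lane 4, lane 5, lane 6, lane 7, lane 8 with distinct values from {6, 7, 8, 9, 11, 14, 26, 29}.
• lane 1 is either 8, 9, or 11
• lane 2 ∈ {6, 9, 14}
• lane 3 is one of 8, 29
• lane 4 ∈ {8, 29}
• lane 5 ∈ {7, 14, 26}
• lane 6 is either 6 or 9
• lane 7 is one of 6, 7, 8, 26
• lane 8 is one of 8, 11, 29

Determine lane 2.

lane 3 and lane 4 share exactly the 2 values {8, 29}; by pigeonhole those values go to them, so strike 8, 29 from lane 1, lane 7, lane 8.
That leaves lane 8 = 11. So lane 1 can't be 11.
lane 1 must be 9 (only option left). Remove 9 from lane 2, lane 6.
lane 6's domain is down to {6}, so lane 6 = 6. Strike 6 from lane 2, lane 7.
So lane 2 = 14.

14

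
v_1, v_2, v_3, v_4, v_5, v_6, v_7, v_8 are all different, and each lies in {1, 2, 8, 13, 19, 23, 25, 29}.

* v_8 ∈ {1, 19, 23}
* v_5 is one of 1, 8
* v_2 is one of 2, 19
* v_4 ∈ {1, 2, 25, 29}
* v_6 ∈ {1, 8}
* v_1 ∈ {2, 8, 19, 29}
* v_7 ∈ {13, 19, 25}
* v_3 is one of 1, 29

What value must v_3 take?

The 8 variables together cover exactly {1, 2, 8, 13, 19, 23, 25, 29} — 8 values for 8 variables — and 13 appears only in v_7's list, so v_7 = 13.
Among the 7 still-open variables, 23 fits only v_8 (and all 7 values in {1, 2, 8, 19, 23, 25, 29} must be used), so v_8 = 23.
The 6 still-open variables draw from only 6 values {1, 2, 8, 19, 25, 29}, so each is used; only v_4 can be 25, hence v_4 = 25.
v_5 and v_6 share exactly the 2 values {1, 8}; by pigeonhole those values go to them, so strike 1, 8 from v_1, v_3.
So v_3 = 29.

29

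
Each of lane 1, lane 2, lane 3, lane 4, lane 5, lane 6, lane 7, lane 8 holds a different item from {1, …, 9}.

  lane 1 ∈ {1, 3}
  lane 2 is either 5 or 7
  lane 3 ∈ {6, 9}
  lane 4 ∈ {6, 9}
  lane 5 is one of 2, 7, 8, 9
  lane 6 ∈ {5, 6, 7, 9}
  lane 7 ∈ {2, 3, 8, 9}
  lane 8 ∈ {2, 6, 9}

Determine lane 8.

The 8 variables together cover exactly {1, 2, 3, 5, 6, 7, 8, 9} — 8 values for 8 variables — and 1 appears only in lane 1's list, so lane 1 = 1.
The 7 still-open variables together cover exactly {2, 3, 5, 6, 7, 8, 9} — 7 values for 7 variables — and 3 appears only in lane 7's list, so lane 7 = 3.
The 6 still-open variables together cover exactly {2, 5, 6, 7, 8, 9} — 6 values for 6 variables — and 8 appears only in lane 5's list, so lane 5 = 8.
Among the 5 still-open variables, 2 fits only lane 8 (and all 5 values in {2, 5, 6, 7, 9} must be used), so lane 8 = 2.

2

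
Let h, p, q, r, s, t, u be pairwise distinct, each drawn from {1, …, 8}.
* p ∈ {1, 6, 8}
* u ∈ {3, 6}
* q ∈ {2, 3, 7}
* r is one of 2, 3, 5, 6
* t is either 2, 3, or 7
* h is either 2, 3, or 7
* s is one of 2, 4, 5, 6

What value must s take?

4

The 3 variables h, q, t are confined to {2, 3, 7}, which locks those values in; drop them from r, s, u.
u's domain is down to {6}, so u = 6. Eliminate 6 elsewhere: p, r, s.
r must be 5 (only option left). So s can't be 5.
So s = 4.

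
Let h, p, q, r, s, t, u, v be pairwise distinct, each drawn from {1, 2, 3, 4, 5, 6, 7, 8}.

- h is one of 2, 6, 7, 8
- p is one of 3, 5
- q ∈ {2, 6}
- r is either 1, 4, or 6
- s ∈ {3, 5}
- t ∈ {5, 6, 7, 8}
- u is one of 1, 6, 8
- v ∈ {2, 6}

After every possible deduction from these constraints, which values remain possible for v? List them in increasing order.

Among the 8 variables, 4 fits only r (and all 8 values in {1, 2, 3, 4, 5, 6, 7, 8} must be used), so r = 4.
The 7 still-open variables together cover exactly {1, 2, 3, 5, 6, 7, 8} — 7 values for 7 variables — and 1 appears only in u's list, so u = 1.
p and s share exactly the 2 values {3, 5}; by pigeonhole those values go to them, so strike 3, 5 from t.
q and v between them cover only {2, 6} — a naked pair. Remove those values from h, t.
No further eliminations apply; v can still be any of 2, 6.

2, 6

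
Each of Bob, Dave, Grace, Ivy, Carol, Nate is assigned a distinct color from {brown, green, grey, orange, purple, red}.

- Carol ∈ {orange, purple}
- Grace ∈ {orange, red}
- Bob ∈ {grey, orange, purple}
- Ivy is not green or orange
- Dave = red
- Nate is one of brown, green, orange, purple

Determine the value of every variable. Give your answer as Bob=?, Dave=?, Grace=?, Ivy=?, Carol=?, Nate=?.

Bob=grey, Dave=red, Grace=orange, Ivy=brown, Carol=purple, Nate=green

Dave must be red (only option left). So Grace, Ivy can't be red.
That leaves Grace = orange. Eliminate orange elsewhere: Bob, Carol, Nate.
Carol's domain is down to {purple}, so Carol = purple. Remove purple from Bob, Ivy, Nate.
Bob must be grey (only option left). Eliminate grey elsewhere: Ivy.
Ivy must be brown (only option left). So Nate can't be brown.
That leaves Nate = green.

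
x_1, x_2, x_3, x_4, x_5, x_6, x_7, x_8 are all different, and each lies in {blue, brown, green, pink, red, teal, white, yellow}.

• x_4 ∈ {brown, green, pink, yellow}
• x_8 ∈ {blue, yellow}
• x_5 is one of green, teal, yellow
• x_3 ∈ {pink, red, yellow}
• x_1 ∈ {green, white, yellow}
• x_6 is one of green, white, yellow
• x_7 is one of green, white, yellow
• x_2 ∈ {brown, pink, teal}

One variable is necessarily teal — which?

Among the 8 variables, blue fits only x_8 (and all 8 values in {blue, brown, green, pink, red, teal, white, yellow} must be used), so x_8 = blue.
The 7 still-open variables together cover exactly {brown, green, pink, red, teal, white, yellow} — 7 values for 7 variables — and red appears only in x_3's list, so x_3 = red.
The 3 variables x_1, x_6, x_7 are confined to {green, white, yellow}, which locks those values in; drop them from x_4, x_5.
So teal goes to x_5.

x_5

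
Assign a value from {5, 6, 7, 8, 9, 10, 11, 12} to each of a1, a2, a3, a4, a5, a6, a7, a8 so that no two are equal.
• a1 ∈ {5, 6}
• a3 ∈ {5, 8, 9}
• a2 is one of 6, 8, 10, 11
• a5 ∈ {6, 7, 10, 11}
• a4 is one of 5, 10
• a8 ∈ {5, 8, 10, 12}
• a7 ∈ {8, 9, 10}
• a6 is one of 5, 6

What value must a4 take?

10

Among the 8 variables, 7 fits only a5 (and all 8 values in {5, 6, 7, 8, 9, 10, 11, 12} must be used), so a5 = 7.
The 7 still-open variables draw from only 7 values {5, 6, 8, 9, 10, 11, 12}, so each is used; only a2 can be 11, hence a2 = 11.
Among the 6 still-open variables, 12 fits only a8 (and all 6 values in {5, 6, 8, 9, 10, 12} must be used), so a8 = 12.
a1 and a6 share exactly the 2 values {5, 6}; by pigeonhole those values go to them, so strike 5, 6 from a3, a4.
So a4 = 10.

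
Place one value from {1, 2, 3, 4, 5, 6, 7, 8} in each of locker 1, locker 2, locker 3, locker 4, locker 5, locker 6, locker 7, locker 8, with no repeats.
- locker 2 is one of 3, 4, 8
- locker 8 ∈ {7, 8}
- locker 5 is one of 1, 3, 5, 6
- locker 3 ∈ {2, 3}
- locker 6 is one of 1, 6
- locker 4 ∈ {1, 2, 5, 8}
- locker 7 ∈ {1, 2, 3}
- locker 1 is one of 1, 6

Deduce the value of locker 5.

5

The 8 variables together cover exactly {1, 2, 3, 4, 5, 6, 7, 8} — 8 values for 8 variables — and 4 appears only in locker 2's list, so locker 2 = 4.
The 7 still-open variables draw from only 7 values {1, 2, 3, 5, 6, 7, 8}, so each is used; only locker 8 can be 7, hence locker 8 = 7.
The 6 still-open variables draw from only 6 values {1, 2, 3, 5, 6, 8}, so each is used; only locker 4 can be 8, hence locker 4 = 8.
The 5 still-open variables together cover exactly {1, 2, 3, 5, 6} — 5 values for 5 variables — and 5 appears only in locker 5's list, so locker 5 = 5.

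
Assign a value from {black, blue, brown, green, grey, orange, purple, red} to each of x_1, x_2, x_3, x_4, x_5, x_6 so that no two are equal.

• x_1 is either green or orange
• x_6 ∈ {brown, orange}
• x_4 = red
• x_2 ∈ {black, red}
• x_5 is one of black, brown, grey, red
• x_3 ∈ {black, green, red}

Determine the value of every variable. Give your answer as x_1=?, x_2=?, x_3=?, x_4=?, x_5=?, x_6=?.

x_1=orange, x_2=black, x_3=green, x_4=red, x_5=grey, x_6=brown

x_4 has just one choice, so x_4 = red. So x_2, x_3, x_5 can't be red.
x_2's domain is down to {black}, so x_2 = black. So x_3, x_5 can't be black.
x_3 must be green (only option left). Eliminate green elsewhere: x_1.
x_1 must be orange (only option left). So x_6 can't be orange.
x_6 must be brown (only option left). Eliminate brown elsewhere: x_5.
x_5's domain is down to {grey}, so x_5 = grey.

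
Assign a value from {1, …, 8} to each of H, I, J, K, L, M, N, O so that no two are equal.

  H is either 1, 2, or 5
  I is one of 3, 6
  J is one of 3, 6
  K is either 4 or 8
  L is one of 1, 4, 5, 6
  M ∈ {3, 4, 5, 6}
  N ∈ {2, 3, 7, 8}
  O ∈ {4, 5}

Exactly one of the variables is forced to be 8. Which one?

K

Among the 8 variables, 7 fits only N (and all 8 values in {1, 2, 3, 4, 5, 6, 7, 8} must be used), so N = 7.
Among the 7 still-open variables, 2 fits only H (and all 7 values in {1, 2, 3, 4, 5, 6, 8} must be used), so H = 2.
The 6 still-open variables draw from only 6 values {1, 3, 4, 5, 6, 8}, so each is used; only L can be 1, hence L = 1.
The 5 still-open variables draw from only 5 values {3, 4, 5, 6, 8}, so each is used; only K can be 8, hence K = 8.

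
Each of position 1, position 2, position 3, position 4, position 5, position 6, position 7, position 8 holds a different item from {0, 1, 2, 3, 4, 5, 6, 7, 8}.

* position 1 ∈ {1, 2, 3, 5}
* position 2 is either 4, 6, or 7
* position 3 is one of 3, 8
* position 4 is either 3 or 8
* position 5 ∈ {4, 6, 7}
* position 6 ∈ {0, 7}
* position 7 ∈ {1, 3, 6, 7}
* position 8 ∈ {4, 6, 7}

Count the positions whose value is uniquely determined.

2

The 2 variables position 3 and position 4 are confined to {3, 8}, which locks those values in; drop them from position 1, position 7.
position 2, position 5, position 8 between them cover only {4, 6, 7} — a naked triple. Remove those values from position 6, position 7.
position 6 must be 0 (only option left).
position 7 has just one choice, so position 7 = 1. Remove 1 from position 1.
Determined: position 6=0, position 7=1. The other positions each still have more than one consistent value. That makes 2.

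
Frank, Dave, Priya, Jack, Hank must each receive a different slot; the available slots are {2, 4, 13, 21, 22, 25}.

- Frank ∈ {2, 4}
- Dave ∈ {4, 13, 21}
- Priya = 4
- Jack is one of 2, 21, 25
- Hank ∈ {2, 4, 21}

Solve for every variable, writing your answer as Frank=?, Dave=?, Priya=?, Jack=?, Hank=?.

Priya has just one choice, so Priya = 4. Eliminate 4 elsewhere: Frank, Dave, Hank.
Frank's domain is down to {2}, so Frank = 2. So Jack, Hank can't be 2.
Hank has just one choice, so Hank = 21. Eliminate 21 elsewhere: Dave, Jack.
Dave has just one choice, so Dave = 13.
That leaves Jack = 25.

Frank=2, Dave=13, Priya=4, Jack=25, Hank=21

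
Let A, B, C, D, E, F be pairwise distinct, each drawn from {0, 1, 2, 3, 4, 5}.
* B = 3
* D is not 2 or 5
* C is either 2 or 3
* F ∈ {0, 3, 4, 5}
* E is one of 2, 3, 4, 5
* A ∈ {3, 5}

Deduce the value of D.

B has just one choice, so B = 3. So A, C, D, E, F can't be 3.
C's domain is down to {2}, so C = 2. Strike 2 from E.
A's domain is down to {5}, so A = 5. Eliminate 5 elsewhere: E, F.
E's domain is down to {4}, so E = 4. Eliminate 4 elsewhere: D, F.
That leaves F = 0. So D can't be 0.
So D = 1.

1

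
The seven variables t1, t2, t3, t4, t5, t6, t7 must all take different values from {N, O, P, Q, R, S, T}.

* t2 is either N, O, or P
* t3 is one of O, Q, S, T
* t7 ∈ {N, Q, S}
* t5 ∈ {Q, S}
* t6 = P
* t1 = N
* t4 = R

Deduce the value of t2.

t1's domain is down to {N}, so t1 = N. So t2, t7 can't be N.
t4 must be R (only option left).
That leaves t6 = P. Eliminate P elsewhere: t2.
So t2 = O.

O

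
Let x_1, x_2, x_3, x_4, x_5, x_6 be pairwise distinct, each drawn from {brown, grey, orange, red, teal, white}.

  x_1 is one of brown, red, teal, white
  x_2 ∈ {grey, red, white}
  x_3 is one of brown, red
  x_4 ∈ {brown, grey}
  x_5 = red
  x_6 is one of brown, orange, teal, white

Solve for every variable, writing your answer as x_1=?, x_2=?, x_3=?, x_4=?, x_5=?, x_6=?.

x_5's domain is down to {red}, so x_5 = red. Strike red from x_1, x_2, x_3.
x_3 must be brown (only option left). Strike brown from x_1, x_4, x_6.
That leaves x_4 = grey. Eliminate grey elsewhere: x_2.
x_2's domain is down to {white}, so x_2 = white. Strike white from x_1, x_6.
That leaves x_1 = teal. Strike teal from x_6.
x_6 must be orange (only option left).

x_1=teal, x_2=white, x_3=brown, x_4=grey, x_5=red, x_6=orange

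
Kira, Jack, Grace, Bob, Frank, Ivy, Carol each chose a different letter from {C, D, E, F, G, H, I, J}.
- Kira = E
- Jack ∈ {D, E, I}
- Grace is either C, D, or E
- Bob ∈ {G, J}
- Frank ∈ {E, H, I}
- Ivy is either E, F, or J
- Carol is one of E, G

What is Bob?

J

Kira's domain is down to {E}, so Kira = E. So Jack, Grace, Frank, Ivy, Carol can't be E.
Carol must be G (only option left). Eliminate G elsewhere: Bob.
So Bob = J.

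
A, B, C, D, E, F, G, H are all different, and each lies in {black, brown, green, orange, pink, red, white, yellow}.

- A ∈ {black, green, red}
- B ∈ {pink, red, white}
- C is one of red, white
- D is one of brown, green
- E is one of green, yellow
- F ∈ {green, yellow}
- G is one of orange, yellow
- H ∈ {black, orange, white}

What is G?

orange

The 8 variables draw from only 8 values {black, brown, green, orange, pink, red, white, yellow}, so each is used; only D can be brown, hence D = brown.
Among the 7 still-open variables, pink fits only B (and all 7 values in {black, green, orange, pink, red, white, yellow} must be used), so B = pink.
E and F share exactly the 2 values {green, yellow}; by pigeonhole those values go to them, so strike green, yellow from A, G.
So G = orange.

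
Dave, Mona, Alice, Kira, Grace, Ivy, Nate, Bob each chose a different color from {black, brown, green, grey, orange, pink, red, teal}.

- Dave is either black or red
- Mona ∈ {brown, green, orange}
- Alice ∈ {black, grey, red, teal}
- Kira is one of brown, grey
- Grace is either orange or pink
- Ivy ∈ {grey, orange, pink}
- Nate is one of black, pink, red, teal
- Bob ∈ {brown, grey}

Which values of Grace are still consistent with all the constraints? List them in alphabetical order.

Among the 8 variables, green fits only Mona (and all 8 values in {black, brown, green, grey, orange, pink, red, teal} must be used), so Mona = green.
Kira and Bob share exactly the 2 values {brown, grey}; by pigeonhole those values go to them, so strike brown, grey from Alice, Ivy.
The 2 variables Grace and Ivy are confined to {orange, pink}, which locks those values in; drop them from Nate.
No further eliminations apply; Grace can still be any of orange, pink.

orange, pink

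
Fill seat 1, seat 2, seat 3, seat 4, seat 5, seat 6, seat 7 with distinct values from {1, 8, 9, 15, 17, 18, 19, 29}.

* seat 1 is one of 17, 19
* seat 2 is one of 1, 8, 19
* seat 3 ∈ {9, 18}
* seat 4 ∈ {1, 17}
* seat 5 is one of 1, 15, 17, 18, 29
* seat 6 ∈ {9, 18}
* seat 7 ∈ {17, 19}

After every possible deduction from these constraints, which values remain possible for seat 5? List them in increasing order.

The 2 variables seat 1 and seat 7 are confined to {17, 19}, which locks those values in; drop them from seat 2, seat 4, seat 5.
That leaves seat 4 = 1. Remove 1 from seat 2, seat 5.
seat 2's domain is down to {8}, so seat 2 = 8.
seat 3 and seat 6 between them cover only {9, 18} — a naked pair. Remove those values from seat 5.
No further eliminations apply; seat 5 can still be any of 15, 29.

15, 29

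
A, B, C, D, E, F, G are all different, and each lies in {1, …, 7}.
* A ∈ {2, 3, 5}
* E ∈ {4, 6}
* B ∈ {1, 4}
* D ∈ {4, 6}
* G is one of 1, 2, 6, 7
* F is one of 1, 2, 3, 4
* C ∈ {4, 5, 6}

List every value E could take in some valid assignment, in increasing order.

4, 6

Among the 7 variables, 7 fits only G (and all 7 values in {1, 2, 3, 4, 5, 6, 7} must be used), so G = 7.
D and E between them cover only {4, 6} — a naked pair. Remove those values from B, C, F.
B's domain is down to {1}, so B = 1. Remove 1 from F.
That leaves C = 5. So A can't be 5.
No further eliminations apply; E can still be any of 4, 6.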